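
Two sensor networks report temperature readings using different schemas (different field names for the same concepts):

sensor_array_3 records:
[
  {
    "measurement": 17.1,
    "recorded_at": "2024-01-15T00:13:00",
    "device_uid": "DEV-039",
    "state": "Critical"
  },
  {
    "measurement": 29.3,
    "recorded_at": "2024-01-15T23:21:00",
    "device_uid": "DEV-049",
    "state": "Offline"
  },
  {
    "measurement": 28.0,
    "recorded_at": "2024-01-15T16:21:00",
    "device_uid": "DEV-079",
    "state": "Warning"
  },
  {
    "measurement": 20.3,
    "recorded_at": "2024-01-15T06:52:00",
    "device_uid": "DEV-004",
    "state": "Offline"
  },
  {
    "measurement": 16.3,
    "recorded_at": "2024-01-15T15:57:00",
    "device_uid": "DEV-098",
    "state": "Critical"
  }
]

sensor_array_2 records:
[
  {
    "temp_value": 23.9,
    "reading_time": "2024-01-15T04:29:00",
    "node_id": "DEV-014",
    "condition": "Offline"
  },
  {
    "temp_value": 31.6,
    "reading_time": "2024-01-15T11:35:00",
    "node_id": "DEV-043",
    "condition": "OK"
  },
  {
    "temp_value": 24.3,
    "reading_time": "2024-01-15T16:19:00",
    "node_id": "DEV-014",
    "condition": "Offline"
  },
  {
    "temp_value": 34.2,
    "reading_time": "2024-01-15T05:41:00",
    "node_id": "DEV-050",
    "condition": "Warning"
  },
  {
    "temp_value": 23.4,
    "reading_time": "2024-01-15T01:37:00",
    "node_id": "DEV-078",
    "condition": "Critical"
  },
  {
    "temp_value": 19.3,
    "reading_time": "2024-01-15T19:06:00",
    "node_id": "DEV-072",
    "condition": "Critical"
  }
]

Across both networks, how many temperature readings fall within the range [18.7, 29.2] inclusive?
6

Schema mapping: "measurement" (sensor_array_3) = "temp_value" (sensor_array_2) = temperature

Readings in [18.7, 29.2] from sensor_array_3: 2
Readings in [18.7, 29.2] from sensor_array_2: 4

Total count: 2 + 4 = 6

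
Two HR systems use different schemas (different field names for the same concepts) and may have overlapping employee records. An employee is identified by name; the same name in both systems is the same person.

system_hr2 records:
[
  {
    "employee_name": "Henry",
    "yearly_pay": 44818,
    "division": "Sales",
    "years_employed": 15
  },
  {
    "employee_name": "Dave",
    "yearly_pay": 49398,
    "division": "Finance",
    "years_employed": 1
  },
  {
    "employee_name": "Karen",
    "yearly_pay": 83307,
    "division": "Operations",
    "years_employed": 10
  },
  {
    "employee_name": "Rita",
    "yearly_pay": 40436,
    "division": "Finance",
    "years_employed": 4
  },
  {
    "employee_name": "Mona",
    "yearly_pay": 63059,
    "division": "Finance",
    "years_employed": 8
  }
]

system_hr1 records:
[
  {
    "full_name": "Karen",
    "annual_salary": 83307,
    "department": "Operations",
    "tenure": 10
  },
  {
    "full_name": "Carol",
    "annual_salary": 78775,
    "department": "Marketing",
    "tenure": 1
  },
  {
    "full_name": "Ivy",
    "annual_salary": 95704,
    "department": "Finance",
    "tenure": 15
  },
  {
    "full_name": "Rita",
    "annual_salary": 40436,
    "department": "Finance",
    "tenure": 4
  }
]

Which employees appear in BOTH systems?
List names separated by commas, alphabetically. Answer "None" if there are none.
Karen, Rita

Schema mapping: "employee_name" (system_hr2) = "full_name" (system_hr1) = employee name

Names in system_hr2: ['Dave', 'Henry', 'Karen', 'Mona', 'Rita']
Names in system_hr1: ['Carol', 'Ivy', 'Karen', 'Rita']

Intersection: ['Karen', 'Rita']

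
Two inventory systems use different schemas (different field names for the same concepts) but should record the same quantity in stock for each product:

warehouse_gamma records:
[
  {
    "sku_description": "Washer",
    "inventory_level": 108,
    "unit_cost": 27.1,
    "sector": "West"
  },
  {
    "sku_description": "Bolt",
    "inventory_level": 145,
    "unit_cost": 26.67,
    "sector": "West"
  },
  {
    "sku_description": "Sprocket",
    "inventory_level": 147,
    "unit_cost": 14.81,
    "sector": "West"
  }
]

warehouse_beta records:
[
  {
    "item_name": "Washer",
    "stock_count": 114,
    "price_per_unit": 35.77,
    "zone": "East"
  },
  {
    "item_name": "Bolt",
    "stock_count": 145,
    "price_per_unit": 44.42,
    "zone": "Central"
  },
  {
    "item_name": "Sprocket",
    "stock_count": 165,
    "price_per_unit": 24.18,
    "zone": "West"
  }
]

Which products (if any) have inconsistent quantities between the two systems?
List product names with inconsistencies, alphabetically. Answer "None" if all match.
Sprocket, Washer

Schema mappings:
- "sku_description" (warehouse_gamma) = "item_name" (warehouse_beta) = product name
- "inventory_level" (warehouse_gamma) = "stock_count" (warehouse_beta) = quantity

Comparison:
  Washer: 108 vs 114 - MISMATCH
  Bolt: 145 vs 145 - MATCH
  Sprocket: 147 vs 165 - MISMATCH

Products with inconsistencies: Sprocket, Washer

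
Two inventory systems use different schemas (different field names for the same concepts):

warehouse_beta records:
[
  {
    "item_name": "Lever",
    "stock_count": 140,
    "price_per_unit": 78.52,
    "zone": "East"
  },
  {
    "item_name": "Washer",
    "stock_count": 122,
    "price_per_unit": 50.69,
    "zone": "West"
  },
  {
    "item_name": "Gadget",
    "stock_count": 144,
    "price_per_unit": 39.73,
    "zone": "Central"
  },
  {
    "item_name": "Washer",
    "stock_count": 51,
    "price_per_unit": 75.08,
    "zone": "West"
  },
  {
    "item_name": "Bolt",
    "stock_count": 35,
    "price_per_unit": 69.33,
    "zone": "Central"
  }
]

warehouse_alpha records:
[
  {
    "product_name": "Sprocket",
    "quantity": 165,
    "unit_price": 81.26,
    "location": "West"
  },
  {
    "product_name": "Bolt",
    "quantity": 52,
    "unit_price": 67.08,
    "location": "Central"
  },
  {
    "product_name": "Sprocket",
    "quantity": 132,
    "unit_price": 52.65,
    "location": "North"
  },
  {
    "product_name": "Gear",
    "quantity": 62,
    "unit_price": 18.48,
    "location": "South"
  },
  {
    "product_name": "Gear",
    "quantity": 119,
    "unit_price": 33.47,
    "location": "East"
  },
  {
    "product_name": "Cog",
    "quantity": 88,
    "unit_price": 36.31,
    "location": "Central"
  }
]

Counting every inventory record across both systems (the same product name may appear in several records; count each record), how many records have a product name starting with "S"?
2

Schema mapping: "item_name" (warehouse_beta) = "product_name" (warehouse_alpha) = product name

Records with product name starting with "S" in warehouse_beta: 0
Records with product name starting with "S" in warehouse_alpha: 2

Total: 0 + 2 = 2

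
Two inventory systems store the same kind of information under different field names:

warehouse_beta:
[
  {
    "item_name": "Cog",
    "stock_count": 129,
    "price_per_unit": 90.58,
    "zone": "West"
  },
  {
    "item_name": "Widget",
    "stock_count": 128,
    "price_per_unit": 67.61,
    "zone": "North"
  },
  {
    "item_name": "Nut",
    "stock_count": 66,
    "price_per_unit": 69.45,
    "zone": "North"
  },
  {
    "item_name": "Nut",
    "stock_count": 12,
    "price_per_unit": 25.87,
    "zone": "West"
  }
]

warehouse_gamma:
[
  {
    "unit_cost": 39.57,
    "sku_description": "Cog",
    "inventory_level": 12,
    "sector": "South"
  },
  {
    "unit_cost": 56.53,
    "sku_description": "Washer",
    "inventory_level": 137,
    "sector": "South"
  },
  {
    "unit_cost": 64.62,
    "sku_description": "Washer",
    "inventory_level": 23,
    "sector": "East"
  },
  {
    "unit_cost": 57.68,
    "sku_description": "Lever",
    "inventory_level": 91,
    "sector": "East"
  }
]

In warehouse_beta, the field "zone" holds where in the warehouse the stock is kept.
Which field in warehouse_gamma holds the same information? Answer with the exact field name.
sector

In warehouse_beta, "zone" holds where in the warehouse the stock is kept.
The fields in warehouse_gamma are: "unit_cost", "sku_description", "inventory_level", "sector".
"sector" is the match: the name refers to the same concept and its values are area labels (e.g. 'East', 'South').
The other fields ("unit_cost", "sku_description", "inventory_level") hold different kinds of data.

So "zone" in warehouse_beta corresponds to "sector" in warehouse_gamma.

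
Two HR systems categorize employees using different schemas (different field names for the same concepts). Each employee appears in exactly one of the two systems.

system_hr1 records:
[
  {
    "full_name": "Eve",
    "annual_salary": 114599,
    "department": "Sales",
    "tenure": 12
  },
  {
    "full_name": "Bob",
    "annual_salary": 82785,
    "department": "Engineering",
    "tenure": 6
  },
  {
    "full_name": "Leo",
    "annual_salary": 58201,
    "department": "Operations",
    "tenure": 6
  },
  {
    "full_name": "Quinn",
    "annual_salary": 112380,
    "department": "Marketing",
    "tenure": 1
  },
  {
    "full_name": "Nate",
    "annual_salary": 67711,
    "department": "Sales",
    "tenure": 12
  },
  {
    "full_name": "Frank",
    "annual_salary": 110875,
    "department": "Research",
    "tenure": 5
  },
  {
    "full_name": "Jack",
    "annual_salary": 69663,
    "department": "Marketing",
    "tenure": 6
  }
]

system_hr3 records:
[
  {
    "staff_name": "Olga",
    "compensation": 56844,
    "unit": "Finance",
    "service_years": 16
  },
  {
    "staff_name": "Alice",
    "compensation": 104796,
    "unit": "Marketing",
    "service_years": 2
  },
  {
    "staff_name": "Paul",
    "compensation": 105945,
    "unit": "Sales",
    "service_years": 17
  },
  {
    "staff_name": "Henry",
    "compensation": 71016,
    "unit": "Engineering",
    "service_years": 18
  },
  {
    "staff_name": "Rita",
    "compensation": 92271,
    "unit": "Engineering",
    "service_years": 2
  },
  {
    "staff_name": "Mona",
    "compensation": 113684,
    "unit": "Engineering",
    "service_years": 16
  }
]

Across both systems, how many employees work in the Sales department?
3

Schema mapping: "department" (system_hr1) = "unit" (system_hr3) = department

Sales employees in system_hr1: 2
Sales employees in system_hr3: 1

Total in Sales: 2 + 1 = 3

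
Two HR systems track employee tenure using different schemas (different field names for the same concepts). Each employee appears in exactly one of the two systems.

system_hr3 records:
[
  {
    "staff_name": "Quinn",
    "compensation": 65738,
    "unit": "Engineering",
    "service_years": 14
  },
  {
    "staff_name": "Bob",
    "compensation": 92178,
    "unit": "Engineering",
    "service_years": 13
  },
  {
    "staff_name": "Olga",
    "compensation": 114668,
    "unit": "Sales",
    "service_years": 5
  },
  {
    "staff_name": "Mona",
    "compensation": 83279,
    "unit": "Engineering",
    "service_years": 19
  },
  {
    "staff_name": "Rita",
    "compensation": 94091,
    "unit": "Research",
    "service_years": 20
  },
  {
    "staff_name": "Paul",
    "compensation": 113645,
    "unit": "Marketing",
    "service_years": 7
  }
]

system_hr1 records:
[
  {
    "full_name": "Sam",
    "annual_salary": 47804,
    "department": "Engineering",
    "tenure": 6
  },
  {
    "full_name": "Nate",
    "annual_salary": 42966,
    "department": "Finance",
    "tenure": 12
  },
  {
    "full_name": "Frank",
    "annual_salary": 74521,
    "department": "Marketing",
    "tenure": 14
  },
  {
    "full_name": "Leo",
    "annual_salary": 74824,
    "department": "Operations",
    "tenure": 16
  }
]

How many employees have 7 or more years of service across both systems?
8

Reconcile schemas: "service_years" (system_hr3) = "tenure" (system_hr1) = years of service

From system_hr3: 5 employees with >= 7 years
From system_hr1: 3 employees with >= 7 years

Total: 5 + 3 = 8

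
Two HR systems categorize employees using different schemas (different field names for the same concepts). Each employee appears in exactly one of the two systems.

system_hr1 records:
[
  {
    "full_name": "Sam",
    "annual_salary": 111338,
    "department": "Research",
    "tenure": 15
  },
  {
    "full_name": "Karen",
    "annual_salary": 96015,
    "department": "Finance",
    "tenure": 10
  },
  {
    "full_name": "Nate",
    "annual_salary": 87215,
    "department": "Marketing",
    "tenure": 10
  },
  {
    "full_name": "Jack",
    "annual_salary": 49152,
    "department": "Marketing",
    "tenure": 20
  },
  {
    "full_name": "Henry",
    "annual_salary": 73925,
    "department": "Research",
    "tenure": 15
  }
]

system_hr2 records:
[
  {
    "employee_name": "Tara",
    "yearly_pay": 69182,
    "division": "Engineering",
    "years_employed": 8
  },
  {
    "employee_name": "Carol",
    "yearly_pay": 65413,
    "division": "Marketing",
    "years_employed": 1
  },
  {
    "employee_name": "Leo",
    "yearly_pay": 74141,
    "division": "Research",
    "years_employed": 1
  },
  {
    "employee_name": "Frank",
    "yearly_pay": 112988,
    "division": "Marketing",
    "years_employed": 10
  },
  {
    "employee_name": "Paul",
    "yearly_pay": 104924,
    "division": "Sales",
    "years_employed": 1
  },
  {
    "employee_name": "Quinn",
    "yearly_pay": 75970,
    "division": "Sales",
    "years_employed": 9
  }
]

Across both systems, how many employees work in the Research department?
3

Schema mapping: "department" (system_hr1) = "division" (system_hr2) = department

Research employees in system_hr1: 2
Research employees in system_hr2: 1

Total in Research: 2 + 1 = 3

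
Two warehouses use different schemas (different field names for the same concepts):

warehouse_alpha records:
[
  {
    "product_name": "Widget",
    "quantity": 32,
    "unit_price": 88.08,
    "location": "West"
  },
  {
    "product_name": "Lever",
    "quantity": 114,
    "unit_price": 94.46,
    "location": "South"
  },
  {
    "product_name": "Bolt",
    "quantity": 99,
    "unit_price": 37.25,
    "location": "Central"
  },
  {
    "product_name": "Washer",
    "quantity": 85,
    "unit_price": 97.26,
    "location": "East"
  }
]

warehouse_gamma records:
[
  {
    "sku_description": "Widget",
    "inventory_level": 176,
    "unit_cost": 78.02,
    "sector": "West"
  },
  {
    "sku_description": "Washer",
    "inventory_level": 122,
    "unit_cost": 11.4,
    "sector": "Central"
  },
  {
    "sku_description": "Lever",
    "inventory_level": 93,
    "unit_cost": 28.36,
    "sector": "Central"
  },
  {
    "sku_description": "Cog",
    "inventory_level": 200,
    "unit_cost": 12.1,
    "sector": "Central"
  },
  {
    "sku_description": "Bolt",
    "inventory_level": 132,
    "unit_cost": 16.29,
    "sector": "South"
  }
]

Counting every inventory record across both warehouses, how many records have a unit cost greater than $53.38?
4

Schema mapping: "unit_price" (warehouse_alpha) = "unit_cost" (warehouse_gamma) = unit cost

Records > $53.38 in warehouse_alpha: 3
Records > $53.38 in warehouse_gamma: 1

Total count: 3 + 1 = 4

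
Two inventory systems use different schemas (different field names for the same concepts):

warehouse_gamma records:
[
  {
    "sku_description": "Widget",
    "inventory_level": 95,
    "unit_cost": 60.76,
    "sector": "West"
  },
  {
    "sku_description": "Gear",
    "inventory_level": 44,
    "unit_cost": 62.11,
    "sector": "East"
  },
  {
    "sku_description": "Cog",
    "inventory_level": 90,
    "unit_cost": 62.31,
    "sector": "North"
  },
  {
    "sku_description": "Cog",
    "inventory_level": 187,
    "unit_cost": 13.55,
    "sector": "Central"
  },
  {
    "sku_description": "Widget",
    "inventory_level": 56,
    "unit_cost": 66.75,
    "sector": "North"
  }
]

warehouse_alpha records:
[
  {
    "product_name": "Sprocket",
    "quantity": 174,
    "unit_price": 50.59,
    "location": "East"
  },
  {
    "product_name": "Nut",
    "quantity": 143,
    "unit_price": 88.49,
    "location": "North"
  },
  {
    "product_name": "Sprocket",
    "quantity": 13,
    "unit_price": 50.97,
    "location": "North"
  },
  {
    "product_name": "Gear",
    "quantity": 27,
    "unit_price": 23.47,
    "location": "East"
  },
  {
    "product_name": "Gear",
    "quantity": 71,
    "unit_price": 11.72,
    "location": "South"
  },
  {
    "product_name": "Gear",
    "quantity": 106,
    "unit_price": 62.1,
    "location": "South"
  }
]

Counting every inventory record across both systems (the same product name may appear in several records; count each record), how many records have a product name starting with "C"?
2

Schema mapping: "sku_description" (warehouse_gamma) = "product_name" (warehouse_alpha) = product name

Records with product name starting with "C" in warehouse_gamma: 2
Records with product name starting with "C" in warehouse_alpha: 0

Total: 2 + 0 = 2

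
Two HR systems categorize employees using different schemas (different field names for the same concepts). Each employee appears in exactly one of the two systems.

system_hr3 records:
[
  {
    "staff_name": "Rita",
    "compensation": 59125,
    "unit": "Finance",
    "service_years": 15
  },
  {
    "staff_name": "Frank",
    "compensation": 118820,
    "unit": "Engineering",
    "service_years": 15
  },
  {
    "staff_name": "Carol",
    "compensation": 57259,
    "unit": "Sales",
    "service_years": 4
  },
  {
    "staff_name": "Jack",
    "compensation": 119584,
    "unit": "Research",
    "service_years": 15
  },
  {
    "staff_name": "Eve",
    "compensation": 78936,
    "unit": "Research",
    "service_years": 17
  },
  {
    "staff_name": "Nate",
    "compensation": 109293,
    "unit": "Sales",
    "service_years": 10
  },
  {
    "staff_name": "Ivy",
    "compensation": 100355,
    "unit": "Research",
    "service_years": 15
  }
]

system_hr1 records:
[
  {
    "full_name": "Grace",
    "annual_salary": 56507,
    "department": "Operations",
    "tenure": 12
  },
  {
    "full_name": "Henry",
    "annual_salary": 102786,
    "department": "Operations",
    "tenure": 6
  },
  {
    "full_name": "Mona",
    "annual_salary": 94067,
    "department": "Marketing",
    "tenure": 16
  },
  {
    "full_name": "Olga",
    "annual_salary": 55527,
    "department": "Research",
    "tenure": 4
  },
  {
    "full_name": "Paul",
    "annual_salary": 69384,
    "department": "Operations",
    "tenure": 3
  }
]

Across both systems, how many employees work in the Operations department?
3

Schema mapping: "unit" (system_hr3) = "department" (system_hr1) = department

Operations employees in system_hr3: 0
Operations employees in system_hr1: 3

Total in Operations: 0 + 3 = 3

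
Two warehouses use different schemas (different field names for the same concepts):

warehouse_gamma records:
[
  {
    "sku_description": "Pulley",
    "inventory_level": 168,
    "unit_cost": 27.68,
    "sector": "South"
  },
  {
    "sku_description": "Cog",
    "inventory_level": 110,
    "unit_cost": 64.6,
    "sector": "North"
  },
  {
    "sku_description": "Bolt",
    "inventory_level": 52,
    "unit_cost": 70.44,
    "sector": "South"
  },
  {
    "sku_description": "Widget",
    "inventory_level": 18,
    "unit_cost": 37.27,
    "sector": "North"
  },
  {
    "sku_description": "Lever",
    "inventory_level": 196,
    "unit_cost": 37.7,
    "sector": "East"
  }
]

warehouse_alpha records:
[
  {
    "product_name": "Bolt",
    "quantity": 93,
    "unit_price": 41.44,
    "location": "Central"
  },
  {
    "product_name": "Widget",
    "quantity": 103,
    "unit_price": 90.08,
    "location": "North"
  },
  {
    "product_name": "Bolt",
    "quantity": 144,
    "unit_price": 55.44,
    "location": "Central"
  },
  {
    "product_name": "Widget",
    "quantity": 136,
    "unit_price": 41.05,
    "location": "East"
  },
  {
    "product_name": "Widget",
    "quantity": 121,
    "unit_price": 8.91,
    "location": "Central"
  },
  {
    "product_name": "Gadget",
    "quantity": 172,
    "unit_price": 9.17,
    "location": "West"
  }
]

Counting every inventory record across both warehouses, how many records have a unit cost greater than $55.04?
4

Schema mapping: "unit_cost" (warehouse_gamma) = "unit_price" (warehouse_alpha) = unit cost

Records > $55.04 in warehouse_gamma: 2
Records > $55.04 in warehouse_alpha: 2

Total count: 2 + 2 = 4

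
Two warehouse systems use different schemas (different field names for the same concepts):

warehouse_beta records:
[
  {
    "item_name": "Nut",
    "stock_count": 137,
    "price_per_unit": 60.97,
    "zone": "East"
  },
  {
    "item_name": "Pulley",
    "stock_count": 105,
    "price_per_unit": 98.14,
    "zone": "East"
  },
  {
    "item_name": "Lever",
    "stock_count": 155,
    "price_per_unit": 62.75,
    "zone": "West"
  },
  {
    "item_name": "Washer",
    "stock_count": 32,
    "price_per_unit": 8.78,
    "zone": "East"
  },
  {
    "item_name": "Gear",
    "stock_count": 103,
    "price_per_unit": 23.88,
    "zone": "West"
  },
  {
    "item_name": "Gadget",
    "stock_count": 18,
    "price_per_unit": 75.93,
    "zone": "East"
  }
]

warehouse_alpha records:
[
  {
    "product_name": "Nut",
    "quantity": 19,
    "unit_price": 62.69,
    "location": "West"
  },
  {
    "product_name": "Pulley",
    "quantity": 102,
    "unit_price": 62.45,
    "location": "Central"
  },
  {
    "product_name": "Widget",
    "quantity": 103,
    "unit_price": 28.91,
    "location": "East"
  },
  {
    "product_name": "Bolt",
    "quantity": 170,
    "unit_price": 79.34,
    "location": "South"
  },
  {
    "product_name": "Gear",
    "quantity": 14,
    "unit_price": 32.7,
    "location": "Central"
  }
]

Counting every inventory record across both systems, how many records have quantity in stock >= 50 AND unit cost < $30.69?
2

Schema mappings:
- "stock_count" (warehouse_beta) = "quantity" (warehouse_alpha) = quantity
- "price_per_unit" (warehouse_beta) = "unit_price" (warehouse_alpha) = unit cost

Records meeting both conditions in warehouse_beta: 1
Records meeting both conditions in warehouse_alpha: 1

Total: 1 + 1 = 2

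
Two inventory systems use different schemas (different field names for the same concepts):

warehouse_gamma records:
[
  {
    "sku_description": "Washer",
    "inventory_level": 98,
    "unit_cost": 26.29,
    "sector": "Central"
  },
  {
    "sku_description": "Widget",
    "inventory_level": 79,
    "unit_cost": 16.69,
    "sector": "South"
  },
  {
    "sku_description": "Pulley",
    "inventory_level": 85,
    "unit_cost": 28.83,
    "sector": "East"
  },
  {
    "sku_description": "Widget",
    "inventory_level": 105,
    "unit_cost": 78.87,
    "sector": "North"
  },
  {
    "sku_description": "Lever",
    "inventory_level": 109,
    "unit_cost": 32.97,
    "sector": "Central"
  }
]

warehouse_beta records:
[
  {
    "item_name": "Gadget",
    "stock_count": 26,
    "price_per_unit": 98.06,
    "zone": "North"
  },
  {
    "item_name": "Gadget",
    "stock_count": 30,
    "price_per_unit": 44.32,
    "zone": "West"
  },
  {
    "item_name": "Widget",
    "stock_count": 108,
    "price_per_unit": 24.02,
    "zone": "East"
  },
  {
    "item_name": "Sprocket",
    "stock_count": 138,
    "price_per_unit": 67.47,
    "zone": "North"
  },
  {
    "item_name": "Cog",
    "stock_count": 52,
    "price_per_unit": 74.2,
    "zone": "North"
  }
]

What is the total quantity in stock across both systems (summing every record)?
830

To reconcile these schemas, identify the field holding the quantity in stock in each system:
1. In warehouse_gamma it is "inventory_level"
2. In warehouse_beta it is "stock_count"

From warehouse_gamma: 98 + 79 + 85 + 105 + 109 = 476
From warehouse_beta: 26 + 30 + 108 + 138 + 52 = 354

Total: 476 + 354 = 830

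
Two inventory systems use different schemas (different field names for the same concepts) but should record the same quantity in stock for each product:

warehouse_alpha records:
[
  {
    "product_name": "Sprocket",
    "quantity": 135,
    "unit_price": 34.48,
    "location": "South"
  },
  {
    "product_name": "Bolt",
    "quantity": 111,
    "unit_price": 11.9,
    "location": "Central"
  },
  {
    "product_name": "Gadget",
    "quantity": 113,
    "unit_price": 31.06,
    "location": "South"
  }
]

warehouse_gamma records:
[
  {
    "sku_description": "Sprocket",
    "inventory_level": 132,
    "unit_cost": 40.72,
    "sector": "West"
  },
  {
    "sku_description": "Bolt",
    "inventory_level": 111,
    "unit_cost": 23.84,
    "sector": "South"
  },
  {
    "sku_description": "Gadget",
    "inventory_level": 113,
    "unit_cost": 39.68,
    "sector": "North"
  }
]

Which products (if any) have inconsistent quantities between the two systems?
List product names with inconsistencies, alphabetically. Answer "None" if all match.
Sprocket

Schema mappings:
- "product_name" (warehouse_alpha) = "sku_description" (warehouse_gamma) = product name
- "quantity" (warehouse_alpha) = "inventory_level" (warehouse_gamma) = quantity

Comparison:
  Sprocket: 135 vs 132 - MISMATCH
  Bolt: 111 vs 111 - MATCH
  Gadget: 113 vs 113 - MATCH

Products with inconsistencies: Sprocket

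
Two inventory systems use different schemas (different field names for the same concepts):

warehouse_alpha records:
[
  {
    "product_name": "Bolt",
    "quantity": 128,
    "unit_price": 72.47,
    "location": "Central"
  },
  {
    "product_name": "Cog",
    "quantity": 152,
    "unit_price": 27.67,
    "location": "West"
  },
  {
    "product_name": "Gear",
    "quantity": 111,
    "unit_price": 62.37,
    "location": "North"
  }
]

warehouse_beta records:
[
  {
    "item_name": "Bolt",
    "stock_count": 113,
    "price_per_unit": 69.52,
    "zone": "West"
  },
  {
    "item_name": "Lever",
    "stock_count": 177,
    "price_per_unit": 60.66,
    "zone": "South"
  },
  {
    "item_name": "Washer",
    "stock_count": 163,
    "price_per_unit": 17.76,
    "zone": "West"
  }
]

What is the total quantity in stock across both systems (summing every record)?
844

To reconcile these schemas, identify the field holding the quantity in stock in each system:
1. In warehouse_alpha it is "quantity"
2. In warehouse_beta it is "stock_count"

From warehouse_alpha: 128 + 152 + 111 = 391
From warehouse_beta: 113 + 177 + 163 = 453

Total: 391 + 453 = 844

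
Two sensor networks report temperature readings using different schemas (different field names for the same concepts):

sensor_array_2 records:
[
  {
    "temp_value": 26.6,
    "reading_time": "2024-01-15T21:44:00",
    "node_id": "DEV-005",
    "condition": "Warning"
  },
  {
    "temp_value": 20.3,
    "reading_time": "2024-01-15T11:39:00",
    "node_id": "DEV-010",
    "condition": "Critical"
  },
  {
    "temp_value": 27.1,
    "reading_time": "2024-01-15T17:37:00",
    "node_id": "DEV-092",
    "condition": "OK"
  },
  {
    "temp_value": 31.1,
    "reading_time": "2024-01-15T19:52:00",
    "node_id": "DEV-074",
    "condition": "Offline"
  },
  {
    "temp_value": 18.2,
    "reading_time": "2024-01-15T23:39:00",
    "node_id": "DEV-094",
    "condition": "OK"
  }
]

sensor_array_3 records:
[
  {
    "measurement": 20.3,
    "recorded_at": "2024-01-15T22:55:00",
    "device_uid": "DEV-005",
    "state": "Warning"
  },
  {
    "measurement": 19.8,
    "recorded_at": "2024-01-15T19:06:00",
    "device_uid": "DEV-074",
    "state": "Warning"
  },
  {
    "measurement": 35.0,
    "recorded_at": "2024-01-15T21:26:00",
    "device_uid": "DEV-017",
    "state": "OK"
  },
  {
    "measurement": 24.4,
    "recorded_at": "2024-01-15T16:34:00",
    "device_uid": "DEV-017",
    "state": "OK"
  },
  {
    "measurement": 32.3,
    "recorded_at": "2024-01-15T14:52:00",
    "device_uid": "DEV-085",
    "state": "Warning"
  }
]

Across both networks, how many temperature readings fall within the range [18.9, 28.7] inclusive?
6

Schema mapping: "temp_value" (sensor_array_2) = "measurement" (sensor_array_3) = temperature

Readings in [18.9, 28.7] from sensor_array_2: 3
Readings in [18.9, 28.7] from sensor_array_3: 3

Total count: 3 + 3 = 6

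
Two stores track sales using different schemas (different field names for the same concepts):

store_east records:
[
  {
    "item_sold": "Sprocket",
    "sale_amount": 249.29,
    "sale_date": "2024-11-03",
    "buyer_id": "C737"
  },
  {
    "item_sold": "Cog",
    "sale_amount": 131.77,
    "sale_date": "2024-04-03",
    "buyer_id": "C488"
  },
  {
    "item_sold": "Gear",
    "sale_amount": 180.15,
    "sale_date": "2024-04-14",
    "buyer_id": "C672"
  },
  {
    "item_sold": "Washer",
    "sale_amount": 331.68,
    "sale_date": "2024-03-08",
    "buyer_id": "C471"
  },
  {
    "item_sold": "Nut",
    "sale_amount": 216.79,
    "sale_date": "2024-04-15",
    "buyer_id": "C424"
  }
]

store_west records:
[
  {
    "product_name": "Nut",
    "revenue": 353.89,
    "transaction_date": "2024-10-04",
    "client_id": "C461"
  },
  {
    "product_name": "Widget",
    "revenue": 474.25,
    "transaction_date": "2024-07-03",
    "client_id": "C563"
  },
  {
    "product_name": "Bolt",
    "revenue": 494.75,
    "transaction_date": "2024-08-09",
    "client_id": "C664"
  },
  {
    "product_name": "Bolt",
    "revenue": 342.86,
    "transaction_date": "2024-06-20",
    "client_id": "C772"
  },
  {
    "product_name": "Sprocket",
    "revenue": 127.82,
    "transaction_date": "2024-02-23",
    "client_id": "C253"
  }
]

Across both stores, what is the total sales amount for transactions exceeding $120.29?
2903.25

Schema mapping: "sale_amount" (store_east) = "revenue" (store_west) = sale amount

Sum of sales > $120.29 in store_east: 1109.68
Sum of sales > $120.29 in store_west: 1793.57

Total: 1109.68 + 1793.57 = 2903.25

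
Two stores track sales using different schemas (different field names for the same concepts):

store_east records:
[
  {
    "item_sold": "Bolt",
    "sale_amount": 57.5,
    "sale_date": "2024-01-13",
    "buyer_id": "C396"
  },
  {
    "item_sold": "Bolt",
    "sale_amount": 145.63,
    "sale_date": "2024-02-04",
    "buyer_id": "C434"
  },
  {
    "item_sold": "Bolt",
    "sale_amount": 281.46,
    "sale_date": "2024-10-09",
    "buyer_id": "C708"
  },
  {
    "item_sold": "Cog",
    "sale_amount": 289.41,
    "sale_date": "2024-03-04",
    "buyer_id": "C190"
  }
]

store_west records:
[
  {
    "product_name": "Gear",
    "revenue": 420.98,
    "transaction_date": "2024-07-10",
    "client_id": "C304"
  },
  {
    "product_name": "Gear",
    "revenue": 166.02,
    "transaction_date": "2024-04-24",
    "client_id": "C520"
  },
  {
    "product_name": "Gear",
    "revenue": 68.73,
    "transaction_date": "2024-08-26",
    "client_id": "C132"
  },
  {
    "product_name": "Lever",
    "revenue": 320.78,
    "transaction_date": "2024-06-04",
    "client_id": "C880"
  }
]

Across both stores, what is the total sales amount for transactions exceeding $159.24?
1478.65

Schema mapping: "sale_amount" (store_east) = "revenue" (store_west) = sale amount

Sum of sales > $159.24 in store_east: 570.87
Sum of sales > $159.24 in store_west: 907.78

Total: 570.87 + 907.78 = 1478.65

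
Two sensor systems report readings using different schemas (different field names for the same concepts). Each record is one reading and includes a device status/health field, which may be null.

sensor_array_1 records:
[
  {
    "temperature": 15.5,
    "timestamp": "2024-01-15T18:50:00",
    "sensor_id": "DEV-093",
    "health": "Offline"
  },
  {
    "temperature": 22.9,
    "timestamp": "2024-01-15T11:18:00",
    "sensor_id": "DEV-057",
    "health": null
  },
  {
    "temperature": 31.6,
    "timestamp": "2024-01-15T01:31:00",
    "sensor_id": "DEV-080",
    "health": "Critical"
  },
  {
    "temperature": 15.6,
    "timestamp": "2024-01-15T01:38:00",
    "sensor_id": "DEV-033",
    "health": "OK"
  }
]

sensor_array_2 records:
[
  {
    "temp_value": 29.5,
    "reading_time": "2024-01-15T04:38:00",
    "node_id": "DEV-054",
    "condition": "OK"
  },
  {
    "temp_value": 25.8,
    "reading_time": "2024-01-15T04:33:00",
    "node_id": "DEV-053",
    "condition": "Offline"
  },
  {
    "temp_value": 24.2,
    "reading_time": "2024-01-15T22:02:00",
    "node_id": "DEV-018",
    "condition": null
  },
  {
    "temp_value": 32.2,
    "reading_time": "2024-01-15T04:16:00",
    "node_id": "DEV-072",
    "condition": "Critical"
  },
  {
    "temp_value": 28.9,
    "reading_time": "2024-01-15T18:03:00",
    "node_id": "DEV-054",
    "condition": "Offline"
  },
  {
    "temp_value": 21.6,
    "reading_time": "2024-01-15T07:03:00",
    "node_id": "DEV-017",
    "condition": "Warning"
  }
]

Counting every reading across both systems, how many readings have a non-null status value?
8

Schema mapping: "health" (sensor_array_1) = "condition" (sensor_array_2) = status

Non-null in sensor_array_1: 3
Non-null in sensor_array_2: 5

Total non-null: 3 + 5 = 8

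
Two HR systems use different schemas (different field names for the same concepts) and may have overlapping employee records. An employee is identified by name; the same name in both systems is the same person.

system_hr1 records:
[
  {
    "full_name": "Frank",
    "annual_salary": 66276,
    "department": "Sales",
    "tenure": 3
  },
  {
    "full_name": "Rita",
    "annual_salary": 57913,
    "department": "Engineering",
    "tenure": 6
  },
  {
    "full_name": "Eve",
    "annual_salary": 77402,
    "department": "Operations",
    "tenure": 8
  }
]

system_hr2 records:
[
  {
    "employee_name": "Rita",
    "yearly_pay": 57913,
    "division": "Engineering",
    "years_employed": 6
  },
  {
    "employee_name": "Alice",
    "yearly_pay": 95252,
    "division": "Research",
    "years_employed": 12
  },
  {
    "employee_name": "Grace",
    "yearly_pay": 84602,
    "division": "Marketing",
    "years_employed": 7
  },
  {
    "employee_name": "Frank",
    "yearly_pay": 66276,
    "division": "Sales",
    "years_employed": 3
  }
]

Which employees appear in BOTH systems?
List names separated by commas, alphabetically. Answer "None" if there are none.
Frank, Rita

Schema mapping: "full_name" (system_hr1) = "employee_name" (system_hr2) = employee name

Names in system_hr1: ['Eve', 'Frank', 'Rita']
Names in system_hr2: ['Alice', 'Frank', 'Grace', 'Rita']

Intersection: ['Frank', 'Rita']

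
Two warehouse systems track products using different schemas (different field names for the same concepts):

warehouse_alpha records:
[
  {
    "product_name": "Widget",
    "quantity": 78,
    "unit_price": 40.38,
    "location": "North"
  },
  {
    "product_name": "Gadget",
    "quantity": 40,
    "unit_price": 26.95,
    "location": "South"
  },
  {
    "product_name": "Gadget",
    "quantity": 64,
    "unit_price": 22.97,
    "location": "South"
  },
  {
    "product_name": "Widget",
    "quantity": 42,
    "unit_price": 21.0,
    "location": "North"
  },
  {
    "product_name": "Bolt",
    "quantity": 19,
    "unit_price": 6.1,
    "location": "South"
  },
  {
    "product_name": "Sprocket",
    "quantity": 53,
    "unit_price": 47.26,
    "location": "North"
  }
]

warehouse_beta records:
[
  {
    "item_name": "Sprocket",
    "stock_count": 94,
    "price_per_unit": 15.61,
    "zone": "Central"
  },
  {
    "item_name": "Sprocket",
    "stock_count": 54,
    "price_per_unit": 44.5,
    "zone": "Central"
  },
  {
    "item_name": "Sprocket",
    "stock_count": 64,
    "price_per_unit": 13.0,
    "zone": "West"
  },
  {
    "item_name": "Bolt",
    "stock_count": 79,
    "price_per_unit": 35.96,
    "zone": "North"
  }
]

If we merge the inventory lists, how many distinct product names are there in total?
4

Schema mapping: "product_name" (warehouse_alpha) = "item_name" (warehouse_beta) = product name

Products in warehouse_alpha: ['Bolt', 'Gadget', 'Sprocket', 'Widget']
Products in warehouse_beta: ['Bolt', 'Sprocket']

Union (unique products): ['Bolt', 'Gadget', 'Sprocket', 'Widget']
Count: 4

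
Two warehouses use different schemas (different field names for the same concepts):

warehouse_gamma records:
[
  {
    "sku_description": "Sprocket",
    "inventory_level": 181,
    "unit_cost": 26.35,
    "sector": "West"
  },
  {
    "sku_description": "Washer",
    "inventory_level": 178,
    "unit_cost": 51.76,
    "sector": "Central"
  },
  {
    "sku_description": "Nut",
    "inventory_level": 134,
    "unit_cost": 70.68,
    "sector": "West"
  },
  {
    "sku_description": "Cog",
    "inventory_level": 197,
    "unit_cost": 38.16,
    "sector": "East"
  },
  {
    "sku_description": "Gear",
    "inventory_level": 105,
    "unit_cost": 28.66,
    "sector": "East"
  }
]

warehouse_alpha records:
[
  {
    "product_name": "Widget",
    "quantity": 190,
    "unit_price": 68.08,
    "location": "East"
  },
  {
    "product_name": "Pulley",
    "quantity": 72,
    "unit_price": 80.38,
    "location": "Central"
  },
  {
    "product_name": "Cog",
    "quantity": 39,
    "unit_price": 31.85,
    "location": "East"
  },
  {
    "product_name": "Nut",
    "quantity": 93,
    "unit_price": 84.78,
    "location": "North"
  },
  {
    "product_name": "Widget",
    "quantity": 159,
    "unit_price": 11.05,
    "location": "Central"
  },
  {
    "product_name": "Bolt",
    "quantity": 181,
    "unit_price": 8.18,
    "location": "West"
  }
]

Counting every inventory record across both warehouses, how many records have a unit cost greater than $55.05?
4

Schema mapping: "unit_cost" (warehouse_gamma) = "unit_price" (warehouse_alpha) = unit cost

Records > $55.05 in warehouse_gamma: 1
Records > $55.05 in warehouse_alpha: 3

Total count: 1 + 3 = 4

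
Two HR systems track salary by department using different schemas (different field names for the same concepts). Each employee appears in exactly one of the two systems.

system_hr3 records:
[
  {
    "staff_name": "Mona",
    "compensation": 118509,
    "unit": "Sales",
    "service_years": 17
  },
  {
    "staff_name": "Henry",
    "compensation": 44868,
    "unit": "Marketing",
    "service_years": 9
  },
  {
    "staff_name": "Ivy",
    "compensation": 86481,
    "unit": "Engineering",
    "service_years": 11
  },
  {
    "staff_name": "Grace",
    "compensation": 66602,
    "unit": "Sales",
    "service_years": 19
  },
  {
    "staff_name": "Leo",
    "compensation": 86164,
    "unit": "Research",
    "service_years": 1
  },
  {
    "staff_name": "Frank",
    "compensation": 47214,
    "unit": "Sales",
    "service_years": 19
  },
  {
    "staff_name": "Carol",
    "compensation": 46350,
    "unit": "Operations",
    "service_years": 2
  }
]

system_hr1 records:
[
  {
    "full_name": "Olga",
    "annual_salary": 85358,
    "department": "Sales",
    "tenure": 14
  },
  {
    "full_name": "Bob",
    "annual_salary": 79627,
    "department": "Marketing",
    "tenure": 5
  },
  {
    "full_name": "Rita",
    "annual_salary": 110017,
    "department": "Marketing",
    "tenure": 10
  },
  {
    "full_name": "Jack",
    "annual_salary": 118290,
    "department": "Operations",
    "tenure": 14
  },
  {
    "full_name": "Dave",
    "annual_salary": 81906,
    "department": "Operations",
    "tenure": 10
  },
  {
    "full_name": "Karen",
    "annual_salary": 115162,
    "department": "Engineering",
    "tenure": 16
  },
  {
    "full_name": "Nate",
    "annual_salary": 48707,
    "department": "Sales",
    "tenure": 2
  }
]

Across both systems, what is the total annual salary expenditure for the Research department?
86164

Schema mappings:
- "unit" (system_hr3) = "department" (system_hr1) = department
- "compensation" (system_hr3) = "annual_salary" (system_hr1) = salary

Research salaries from system_hr3: 86164
Research salaries from system_hr1: 0

Total: 86164 + 0 = 86164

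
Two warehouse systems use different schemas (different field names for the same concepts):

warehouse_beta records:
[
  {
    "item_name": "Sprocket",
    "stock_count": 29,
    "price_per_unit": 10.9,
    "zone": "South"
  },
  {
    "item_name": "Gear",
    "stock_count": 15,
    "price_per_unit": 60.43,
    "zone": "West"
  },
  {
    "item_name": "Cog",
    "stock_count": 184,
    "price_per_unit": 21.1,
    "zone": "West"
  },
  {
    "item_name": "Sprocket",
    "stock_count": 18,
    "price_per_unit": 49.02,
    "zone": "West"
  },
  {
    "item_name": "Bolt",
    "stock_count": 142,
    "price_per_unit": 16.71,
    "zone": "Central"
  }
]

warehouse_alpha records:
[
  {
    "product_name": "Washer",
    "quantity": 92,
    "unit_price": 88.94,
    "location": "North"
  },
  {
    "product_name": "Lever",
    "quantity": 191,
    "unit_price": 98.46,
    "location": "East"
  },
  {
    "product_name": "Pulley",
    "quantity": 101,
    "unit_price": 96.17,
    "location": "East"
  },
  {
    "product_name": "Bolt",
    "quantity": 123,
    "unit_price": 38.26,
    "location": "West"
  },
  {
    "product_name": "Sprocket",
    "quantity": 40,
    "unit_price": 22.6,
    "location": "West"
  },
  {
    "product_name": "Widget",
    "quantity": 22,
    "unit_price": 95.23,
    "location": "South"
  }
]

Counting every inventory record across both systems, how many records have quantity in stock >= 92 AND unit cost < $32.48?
2

Schema mappings:
- "stock_count" (warehouse_beta) = "quantity" (warehouse_alpha) = quantity
- "price_per_unit" (warehouse_beta) = "unit_price" (warehouse_alpha) = unit cost

Records meeting both conditions in warehouse_beta: 2
Records meeting both conditions in warehouse_alpha: 0

Total: 2 + 0 = 2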